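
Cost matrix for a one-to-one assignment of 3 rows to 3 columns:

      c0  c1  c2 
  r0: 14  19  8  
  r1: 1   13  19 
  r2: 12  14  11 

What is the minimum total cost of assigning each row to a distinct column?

optimal assignment: row0→col2 (cost 8), row1→col0 (cost 1), row2→col1 (cost 14)
total = 8 + 1 + 14 = 23

Minimum assignment cost: 23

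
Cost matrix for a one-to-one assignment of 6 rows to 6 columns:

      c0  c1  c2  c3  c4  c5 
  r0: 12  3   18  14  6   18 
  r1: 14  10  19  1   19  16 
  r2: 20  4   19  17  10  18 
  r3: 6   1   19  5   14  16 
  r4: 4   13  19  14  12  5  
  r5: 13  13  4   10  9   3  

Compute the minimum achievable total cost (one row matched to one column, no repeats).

Minimum assignment cost: 26

optimal assignment: row0→col4 (cost 6), row1→col3 (cost 1), row2→col1 (cost 4), row3→col0 (cost 6), row4→col5 (cost 5), row5→col2 (cost 4)
total = 6 + 1 + 4 + 6 + 5 + 4 = 26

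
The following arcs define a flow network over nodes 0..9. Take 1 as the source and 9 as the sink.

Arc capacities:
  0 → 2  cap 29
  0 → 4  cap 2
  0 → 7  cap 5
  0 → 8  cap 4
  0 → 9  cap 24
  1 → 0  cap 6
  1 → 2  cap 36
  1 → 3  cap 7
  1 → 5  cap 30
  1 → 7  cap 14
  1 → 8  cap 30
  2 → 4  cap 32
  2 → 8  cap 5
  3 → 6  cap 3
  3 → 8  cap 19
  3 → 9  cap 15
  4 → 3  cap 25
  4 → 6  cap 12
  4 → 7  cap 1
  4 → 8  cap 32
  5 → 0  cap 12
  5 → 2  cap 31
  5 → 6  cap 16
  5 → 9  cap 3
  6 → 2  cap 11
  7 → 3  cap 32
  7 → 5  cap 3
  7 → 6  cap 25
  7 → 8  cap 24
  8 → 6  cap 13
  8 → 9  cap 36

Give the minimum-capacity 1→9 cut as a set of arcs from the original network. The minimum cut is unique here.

Min-cut arcs: {(1,0), (3,9), (5,0), (5,9), (8,9)} (total capacity 72)

augment #1: 1→0→9 push 6
augment #2: 1→3→9 push 7
augment #3: 1→5→9 push 3
augment #4: 1→8→9 push 30
augment #5: 1→2→8→9 push 5
augment #6: 1→5→0→9 push 12
augment #7: 1→7→3→9 push 8
augment #8: 1→7→8→9 push 1
max flow = 72; residual-reachable set from 1 gives S-side
cut edges (S→T): {(1,0), (3,9), (5,0), (5,9), (8,9)} total cap 72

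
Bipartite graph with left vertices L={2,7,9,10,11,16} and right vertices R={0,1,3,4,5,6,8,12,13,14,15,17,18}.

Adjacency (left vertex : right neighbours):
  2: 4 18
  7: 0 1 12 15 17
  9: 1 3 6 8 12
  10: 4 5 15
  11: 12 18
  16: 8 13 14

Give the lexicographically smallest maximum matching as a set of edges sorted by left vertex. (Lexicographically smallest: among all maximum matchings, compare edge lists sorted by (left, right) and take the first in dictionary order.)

|M| = 6 (so the lex-smallest maximum matching has 6 edges)
process left vertices in ascending order; for each, take the smallest-labelled available neighbour that still permits 6 edges overall, or leave it unmatched if none does
lex-smallest matching: {2-4, 7-0, 9-1, 10-5, 11-12, 16-8}

Lex-smallest maximum matching: {(2,4), (7,0), (9,1), (10,5), (11,12), (16,8)}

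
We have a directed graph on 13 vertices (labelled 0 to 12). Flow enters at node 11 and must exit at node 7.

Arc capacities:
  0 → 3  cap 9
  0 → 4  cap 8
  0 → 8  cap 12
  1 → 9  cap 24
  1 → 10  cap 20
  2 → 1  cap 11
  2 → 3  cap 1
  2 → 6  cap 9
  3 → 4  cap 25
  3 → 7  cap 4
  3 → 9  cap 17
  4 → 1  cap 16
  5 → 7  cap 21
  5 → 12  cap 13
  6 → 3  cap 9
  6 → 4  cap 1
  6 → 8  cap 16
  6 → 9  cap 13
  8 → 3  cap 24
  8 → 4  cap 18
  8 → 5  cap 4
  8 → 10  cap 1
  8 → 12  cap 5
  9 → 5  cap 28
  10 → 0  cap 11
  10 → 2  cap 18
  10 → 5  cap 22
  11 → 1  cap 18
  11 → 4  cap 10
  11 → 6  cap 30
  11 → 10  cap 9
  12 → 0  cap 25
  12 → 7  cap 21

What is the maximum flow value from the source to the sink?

Maximum flow value: 43

augment #1: 11→6→3→7 bottleneck 4, total now 4
augment #2: 11→10→5→7 bottleneck 9, total now 13
augment #3: 11→1→9→5→7 bottleneck 12, total now 25
augment #4: 11→6→8→12→7 bottleneck 5, total now 30
augment #5: 11→1→9→5→12→7 bottleneck 6, total now 36
augment #6: 11→6→8→5→12→7 bottleneck 4, total now 40
augment #7: 11→6→9→5→12→7 bottleneck 3, total now 43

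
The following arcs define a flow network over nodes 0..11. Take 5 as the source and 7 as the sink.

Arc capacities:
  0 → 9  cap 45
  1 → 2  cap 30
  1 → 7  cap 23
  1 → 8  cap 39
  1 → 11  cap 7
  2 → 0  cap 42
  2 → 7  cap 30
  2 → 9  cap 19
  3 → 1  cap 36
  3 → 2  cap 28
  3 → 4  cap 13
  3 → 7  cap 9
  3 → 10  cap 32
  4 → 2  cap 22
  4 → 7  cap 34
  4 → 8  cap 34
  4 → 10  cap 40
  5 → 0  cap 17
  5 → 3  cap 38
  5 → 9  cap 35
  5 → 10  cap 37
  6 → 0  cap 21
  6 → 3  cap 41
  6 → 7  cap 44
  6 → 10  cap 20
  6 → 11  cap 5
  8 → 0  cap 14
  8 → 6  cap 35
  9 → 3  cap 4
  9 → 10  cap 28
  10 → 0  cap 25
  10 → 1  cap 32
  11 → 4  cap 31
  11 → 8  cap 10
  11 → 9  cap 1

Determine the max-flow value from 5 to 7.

augment #1: 5→3→7 bottleneck 9, total now 9
augment #2: 5→3→1→7 bottleneck 23, total now 32
augment #3: 5→3→2→7 bottleneck 6, total now 38
augment #4: 5→9→3→2→7 bottleneck 4, total now 42
augment #5: 5→10→1→2→7 bottleneck 20, total now 62
augment #6: 5→10→1→3→4→7 bottleneck 12, total now 74

Maximum flow value: 74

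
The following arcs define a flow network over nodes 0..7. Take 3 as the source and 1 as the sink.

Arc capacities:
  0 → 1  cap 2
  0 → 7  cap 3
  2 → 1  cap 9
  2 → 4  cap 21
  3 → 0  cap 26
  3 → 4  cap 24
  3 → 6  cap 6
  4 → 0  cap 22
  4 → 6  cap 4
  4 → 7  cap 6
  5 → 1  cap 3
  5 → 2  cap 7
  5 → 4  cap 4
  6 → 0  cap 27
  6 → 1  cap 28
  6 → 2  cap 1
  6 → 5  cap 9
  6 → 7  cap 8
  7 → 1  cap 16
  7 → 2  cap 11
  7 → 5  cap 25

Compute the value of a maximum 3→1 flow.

augment #1: 3→0→1 bottleneck 2, total now 2
augment #2: 3→6→1 bottleneck 6, total now 8
augment #3: 3→0→7→1 bottleneck 3, total now 11
augment #4: 3→4→6→1 bottleneck 4, total now 15
augment #5: 3→4→7→1 bottleneck 6, total now 21

Maximum flow value: 21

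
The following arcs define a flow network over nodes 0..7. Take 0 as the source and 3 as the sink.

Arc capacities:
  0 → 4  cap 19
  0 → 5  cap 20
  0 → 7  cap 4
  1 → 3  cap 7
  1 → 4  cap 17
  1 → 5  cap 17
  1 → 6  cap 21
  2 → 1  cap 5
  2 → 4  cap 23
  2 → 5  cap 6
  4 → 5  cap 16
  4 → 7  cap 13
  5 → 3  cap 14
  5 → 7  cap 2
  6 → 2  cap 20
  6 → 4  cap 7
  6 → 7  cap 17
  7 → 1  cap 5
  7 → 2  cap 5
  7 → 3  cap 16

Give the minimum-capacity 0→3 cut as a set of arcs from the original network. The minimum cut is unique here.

augment #1: 0→5→3 push 14
augment #2: 0→7→3 push 4
augment #3: 0→4→7→3 push 12
augment #4: 0→4→7→1→3 push 1
augment #5: 0→5→7→1→3 push 2
max flow = 33; residual-reachable set from 0 gives S-side
cut edges (S→T): {(0,7), (4,7), (5,3), (5,7)} total cap 33

Min-cut arcs: {(0,7), (4,7), (5,3), (5,7)} (total capacity 33)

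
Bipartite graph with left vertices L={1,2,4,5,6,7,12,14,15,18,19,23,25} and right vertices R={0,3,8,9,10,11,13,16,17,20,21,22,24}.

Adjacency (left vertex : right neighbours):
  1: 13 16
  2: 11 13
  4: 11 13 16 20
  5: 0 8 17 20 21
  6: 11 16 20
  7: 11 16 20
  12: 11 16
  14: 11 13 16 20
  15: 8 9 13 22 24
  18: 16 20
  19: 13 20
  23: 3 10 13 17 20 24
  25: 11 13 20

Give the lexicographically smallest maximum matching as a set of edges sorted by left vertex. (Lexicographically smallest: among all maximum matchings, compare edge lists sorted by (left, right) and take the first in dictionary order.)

Lex-smallest maximum matching: {(1,13), (2,11), (4,16), (5,0), (6,20), (15,8), (23,3)}

|M| = 7 (so the lex-smallest maximum matching has 7 edges)
process left vertices in ascending order; for each, take the smallest-labelled available neighbour that still permits 7 edges overall, or leave it unmatched if none does
lex-smallest matching: {1-13, 2-11, 4-16, 5-0, 6-20, 15-8, 23-3}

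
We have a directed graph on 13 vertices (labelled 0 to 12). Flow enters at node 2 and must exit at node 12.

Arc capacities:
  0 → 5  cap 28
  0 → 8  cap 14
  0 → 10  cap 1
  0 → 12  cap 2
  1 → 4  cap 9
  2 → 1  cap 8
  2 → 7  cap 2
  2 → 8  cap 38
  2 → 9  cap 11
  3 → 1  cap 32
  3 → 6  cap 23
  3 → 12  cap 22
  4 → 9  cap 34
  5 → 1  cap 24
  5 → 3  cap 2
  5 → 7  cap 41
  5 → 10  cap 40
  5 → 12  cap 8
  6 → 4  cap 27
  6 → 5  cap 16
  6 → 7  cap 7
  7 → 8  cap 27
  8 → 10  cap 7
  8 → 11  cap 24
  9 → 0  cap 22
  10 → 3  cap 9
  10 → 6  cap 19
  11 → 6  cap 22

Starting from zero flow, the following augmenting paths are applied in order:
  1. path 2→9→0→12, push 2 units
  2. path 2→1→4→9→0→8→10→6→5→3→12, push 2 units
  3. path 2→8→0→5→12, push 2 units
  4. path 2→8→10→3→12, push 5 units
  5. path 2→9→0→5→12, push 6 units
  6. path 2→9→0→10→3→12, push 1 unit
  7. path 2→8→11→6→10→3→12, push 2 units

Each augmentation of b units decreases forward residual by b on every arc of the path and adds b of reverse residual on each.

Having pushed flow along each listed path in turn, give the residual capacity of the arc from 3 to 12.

after path 1 (2→9→0→12, push 2): res(3,12)=22
after path 2 (2→1→4→9→0→8→10→6→5→3→12, push 2): res(3,12)=20
after path 3 (2→8→0→5→12, push 2): res(3,12)=20
after path 4 (2→8→10→3→12, push 5): res(3,12)=15
after path 5 (2→9→0→5→12, push 6): res(3,12)=15
after path 6 (2→9→0→10→3→12, push 1): res(3,12)=14
after path 7 (2→8→11→6→10→3→12, push 2): res(3,12)=12

Residual capacity of (3,12): 12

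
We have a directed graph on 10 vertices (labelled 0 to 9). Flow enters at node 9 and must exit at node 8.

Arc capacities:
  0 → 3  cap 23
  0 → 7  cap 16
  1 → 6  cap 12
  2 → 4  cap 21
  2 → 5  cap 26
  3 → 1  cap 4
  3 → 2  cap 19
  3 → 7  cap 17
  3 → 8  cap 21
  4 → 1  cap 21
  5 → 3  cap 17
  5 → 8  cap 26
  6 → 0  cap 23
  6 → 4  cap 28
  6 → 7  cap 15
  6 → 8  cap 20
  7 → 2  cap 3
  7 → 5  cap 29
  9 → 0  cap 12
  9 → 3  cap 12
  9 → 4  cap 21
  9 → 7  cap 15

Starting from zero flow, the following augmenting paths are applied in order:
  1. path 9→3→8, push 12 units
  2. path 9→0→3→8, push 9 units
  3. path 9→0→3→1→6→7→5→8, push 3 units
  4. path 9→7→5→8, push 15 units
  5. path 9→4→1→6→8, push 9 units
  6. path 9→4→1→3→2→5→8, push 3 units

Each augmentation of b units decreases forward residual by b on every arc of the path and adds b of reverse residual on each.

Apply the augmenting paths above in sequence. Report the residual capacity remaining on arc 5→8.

after path 1 (9→3→8, push 12): res(5,8)=26
after path 2 (9→0→3→8, push 9): res(5,8)=26
after path 3 (9→0→3→1→6→7→5→8, push 3): res(5,8)=23
after path 4 (9→7→5→8, push 15): res(5,8)=8
after path 5 (9→4→1→6→8, push 9): res(5,8)=8
after path 6 (9→4→1→3→2→5→8, push 3): res(5,8)=5

Residual capacity of (5,8): 5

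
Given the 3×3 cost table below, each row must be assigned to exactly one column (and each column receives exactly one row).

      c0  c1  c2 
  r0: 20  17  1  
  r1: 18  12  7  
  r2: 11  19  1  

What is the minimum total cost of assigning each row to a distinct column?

Minimum assignment cost: 24

optimal assignment: row0→col2 (cost 1), row1→col1 (cost 12), row2→col0 (cost 11)
total = 1 + 12 + 11 = 24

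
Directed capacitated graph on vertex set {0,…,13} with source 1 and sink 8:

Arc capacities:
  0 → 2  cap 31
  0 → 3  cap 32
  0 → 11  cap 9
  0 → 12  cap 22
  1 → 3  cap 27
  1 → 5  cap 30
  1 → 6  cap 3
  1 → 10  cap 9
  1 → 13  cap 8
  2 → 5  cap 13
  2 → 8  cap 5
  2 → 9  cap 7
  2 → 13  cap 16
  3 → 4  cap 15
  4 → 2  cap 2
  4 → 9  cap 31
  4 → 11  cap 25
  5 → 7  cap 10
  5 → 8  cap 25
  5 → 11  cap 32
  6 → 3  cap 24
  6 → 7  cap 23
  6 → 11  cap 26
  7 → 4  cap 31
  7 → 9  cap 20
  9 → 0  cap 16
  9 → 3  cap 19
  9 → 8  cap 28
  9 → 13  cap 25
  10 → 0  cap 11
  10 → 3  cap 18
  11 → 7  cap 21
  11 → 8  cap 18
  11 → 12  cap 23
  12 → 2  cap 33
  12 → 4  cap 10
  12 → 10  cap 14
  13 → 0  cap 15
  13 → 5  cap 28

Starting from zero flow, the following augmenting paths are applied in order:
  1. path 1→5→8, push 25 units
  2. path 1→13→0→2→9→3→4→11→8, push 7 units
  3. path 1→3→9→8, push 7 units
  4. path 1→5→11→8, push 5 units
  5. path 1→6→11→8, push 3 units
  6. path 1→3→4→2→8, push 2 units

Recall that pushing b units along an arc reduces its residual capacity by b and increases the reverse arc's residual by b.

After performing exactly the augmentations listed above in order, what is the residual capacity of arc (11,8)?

after path 1 (1→5→8, push 25): res(11,8)=18
after path 2 (1→13→0→2→9→3→4→11→8, push 7): res(11,8)=11
after path 3 (1→3→9→8, push 7): res(11,8)=11
after path 4 (1→5→11→8, push 5): res(11,8)=6
after path 5 (1→6→11→8, push 3): res(11,8)=3
after path 6 (1→3→4→2→8, push 2): res(11,8)=3

Residual capacity of (11,8): 3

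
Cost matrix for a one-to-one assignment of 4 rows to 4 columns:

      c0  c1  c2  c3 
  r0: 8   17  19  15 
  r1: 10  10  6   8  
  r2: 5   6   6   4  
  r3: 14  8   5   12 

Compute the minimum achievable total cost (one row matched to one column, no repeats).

optimal assignment: row0→col0 (cost 8), row1→col2 (cost 6), row2→col3 (cost 4), row3→col1 (cost 8)
total = 8 + 6 + 4 + 8 = 26

Minimum assignment cost: 26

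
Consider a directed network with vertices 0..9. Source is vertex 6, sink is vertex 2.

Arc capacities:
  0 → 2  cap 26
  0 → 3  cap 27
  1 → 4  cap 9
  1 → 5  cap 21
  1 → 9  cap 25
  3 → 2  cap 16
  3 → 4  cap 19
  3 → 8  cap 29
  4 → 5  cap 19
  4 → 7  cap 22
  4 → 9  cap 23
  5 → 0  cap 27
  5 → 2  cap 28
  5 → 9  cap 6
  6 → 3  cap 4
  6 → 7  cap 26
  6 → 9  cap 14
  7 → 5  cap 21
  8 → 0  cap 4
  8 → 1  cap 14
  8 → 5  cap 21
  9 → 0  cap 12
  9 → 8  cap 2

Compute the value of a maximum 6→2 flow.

Maximum flow value: 39

augment #1: 6→3→2 bottleneck 4, total now 4
augment #2: 6→7→5→2 bottleneck 21, total now 25
augment #3: 6→9→0→2 bottleneck 12, total now 37
augment #4: 6→9→8→0→2 bottleneck 2, total now 39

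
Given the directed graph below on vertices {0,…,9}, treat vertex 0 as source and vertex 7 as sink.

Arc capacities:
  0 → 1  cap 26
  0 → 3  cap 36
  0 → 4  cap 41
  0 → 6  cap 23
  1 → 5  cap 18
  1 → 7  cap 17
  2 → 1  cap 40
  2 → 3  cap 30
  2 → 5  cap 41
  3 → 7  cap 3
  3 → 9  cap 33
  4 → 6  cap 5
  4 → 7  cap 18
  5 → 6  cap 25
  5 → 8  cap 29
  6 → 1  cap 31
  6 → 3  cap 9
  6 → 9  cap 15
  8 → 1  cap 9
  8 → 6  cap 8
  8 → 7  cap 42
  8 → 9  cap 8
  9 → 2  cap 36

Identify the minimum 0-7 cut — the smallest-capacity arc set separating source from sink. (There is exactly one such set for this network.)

augment #1: 0→1→7 push 17
augment #2: 0→3→7 push 3
augment #3: 0→4→7 push 18
augment #4: 0→1→5→8→7 push 9
augment #5: 0→6→1→5→8→7 push 9
augment #6: 0→3→9→2→5→8→7 push 11
max flow = 67; residual-reachable set from 0 gives S-side
cut edges (S→T): {(1,7), (3,7), (4,7), (5,8)} total cap 67

Min-cut arcs: {(1,7), (3,7), (4,7), (5,8)} (total capacity 67)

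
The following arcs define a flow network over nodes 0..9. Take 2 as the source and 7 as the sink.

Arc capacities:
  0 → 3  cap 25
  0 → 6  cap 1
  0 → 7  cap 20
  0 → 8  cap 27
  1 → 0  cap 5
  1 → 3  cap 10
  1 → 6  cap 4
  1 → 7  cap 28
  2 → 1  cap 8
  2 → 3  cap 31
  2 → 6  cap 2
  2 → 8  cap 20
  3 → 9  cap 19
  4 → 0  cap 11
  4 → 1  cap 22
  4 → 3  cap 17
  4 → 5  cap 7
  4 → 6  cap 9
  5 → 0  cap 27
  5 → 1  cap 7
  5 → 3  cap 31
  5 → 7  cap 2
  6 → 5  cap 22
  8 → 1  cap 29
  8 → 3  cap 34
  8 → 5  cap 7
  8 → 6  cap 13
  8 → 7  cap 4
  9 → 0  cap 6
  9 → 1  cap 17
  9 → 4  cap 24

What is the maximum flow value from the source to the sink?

augment #1: 2→1→7 bottleneck 8, total now 8
augment #2: 2→8→7 bottleneck 4, total now 12
augment #3: 2→6→5→7 bottleneck 2, total now 14
augment #4: 2→8→1→7 bottleneck 16, total now 30
augment #5: 2→3→9→0→7 bottleneck 6, total now 36
augment #6: 2→3→9→1→7 bottleneck 4, total now 40
augment #7: 2→3→9→1→0→7 bottleneck 5, total now 45
augment #8: 2→3→9→4→0→7 bottleneck 4, total now 49

Maximum flow value: 49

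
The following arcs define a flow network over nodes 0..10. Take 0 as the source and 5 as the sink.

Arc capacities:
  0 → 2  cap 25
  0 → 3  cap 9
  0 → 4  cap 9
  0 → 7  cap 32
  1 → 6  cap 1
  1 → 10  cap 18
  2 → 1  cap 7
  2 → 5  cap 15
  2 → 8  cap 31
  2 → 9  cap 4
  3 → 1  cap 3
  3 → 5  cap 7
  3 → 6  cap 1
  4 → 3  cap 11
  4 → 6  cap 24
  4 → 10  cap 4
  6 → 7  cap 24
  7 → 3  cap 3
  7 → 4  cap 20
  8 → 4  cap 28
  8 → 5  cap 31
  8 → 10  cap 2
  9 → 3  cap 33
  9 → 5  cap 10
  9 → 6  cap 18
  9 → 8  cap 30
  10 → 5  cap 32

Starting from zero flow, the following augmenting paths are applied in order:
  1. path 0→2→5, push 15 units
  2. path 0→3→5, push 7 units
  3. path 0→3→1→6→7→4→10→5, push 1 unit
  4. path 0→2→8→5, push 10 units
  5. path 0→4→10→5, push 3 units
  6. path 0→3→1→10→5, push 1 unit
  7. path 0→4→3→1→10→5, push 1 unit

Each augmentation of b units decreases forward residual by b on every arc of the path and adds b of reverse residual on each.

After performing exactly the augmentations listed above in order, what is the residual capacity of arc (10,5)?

Residual capacity of (10,5): 26

after path 1 (0→2→5, push 15): res(10,5)=32
after path 2 (0→3→5, push 7): res(10,5)=32
after path 3 (0→3→1→6→7→4→10→5, push 1): res(10,5)=31
after path 4 (0→2→8→5, push 10): res(10,5)=31
after path 5 (0→4→10→5, push 3): res(10,5)=28
after path 6 (0→3→1→10→5, push 1): res(10,5)=27
after path 7 (0→4→3→1→10→5, push 1): res(10,5)=26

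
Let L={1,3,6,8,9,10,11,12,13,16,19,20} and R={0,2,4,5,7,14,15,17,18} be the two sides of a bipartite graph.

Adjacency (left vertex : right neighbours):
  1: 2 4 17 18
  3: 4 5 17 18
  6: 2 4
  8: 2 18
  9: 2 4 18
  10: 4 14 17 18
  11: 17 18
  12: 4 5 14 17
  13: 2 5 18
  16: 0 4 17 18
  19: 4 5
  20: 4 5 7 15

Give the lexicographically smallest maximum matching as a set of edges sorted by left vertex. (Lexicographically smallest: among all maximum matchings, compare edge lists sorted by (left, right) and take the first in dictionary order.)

|M| = 8 (so the lex-smallest maximum matching has 8 edges)
process left vertices in ascending order; for each, take the smallest-labelled available neighbour that still permits 8 edges overall, or leave it unmatched if none does
lex-smallest matching: {1-2, 3-4, 8-18, 10-14, 11-17, 12-5, 16-0, 20-7}

Lex-smallest maximum matching: {(1,2), (3,4), (8,18), (10,14), (11,17), (12,5), (16,0), (20,7)}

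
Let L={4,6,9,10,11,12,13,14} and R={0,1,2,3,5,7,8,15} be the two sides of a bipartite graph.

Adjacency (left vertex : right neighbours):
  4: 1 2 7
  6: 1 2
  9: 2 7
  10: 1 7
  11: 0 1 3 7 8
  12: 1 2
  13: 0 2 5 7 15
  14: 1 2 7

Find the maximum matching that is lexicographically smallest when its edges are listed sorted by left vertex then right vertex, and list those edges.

Lex-smallest maximum matching: {(4,1), (6,2), (9,7), (11,0), (13,5)}

|M| = 5 (so the lex-smallest maximum matching has 5 edges)
process left vertices in ascending order; for each, take the smallest-labelled available neighbour that still permits 5 edges overall, or leave it unmatched if none does
lex-smallest matching: {4-1, 6-2, 9-7, 11-0, 13-5}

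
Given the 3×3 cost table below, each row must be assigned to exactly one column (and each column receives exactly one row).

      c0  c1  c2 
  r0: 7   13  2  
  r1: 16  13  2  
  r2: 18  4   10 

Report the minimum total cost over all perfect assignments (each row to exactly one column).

optimal assignment: row0→col0 (cost 7), row1→col2 (cost 2), row2→col1 (cost 4)
total = 7 + 2 + 4 = 13

Minimum assignment cost: 13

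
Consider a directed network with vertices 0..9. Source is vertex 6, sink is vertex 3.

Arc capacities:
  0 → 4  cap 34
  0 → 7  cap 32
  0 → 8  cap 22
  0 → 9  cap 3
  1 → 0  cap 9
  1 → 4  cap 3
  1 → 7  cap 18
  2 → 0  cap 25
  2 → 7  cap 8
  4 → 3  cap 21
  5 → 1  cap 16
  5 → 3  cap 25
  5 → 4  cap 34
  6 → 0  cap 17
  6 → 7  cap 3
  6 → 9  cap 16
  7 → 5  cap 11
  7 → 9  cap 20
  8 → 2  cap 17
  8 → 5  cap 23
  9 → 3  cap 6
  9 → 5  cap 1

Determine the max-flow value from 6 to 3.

Maximum flow value: 27

augment #1: 6→9→3 bottleneck 6, total now 6
augment #2: 6→0→4→3 bottleneck 17, total now 23
augment #3: 6→7→5→3 bottleneck 3, total now 26
augment #4: 6→9→5→3 bottleneck 1, total now 27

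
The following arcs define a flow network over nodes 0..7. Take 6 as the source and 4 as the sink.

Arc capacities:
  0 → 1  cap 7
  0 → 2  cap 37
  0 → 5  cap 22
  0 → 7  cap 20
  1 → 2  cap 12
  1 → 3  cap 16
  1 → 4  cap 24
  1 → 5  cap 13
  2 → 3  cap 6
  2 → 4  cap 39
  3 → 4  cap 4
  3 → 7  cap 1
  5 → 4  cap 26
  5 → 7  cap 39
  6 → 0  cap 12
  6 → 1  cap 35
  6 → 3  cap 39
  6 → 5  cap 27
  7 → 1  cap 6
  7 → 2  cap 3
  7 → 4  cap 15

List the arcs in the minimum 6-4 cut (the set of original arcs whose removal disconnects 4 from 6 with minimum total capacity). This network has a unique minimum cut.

Min-cut arcs: {(3,4), (3,7), (6,0), (6,1), (6,5)} (total capacity 79)

augment #1: 6→1→4 push 24
augment #2: 6→3→4 push 4
augment #3: 6→5→4 push 26
augment #4: 6→0→2→4 push 12
augment #5: 6→1→2→4 push 11
augment #6: 6→3→7→4 push 1
augment #7: 6→5→7→4 push 1
max flow = 79; residual-reachable set from 6 gives S-side
cut edges (S→T): {(3,4), (3,7), (6,0), (6,1), (6,5)} total cap 79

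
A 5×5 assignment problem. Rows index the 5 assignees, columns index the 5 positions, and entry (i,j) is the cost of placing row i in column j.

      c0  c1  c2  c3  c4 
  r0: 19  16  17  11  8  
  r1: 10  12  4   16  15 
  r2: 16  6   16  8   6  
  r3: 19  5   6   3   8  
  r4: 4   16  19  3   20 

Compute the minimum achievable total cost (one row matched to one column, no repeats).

optimal assignment: row0→col4 (cost 8), row1→col2 (cost 4), row2→col1 (cost 6), row3→col3 (cost 3), row4→col0 (cost 4)
total = 8 + 4 + 6 + 3 + 4 = 25

Minimum assignment cost: 25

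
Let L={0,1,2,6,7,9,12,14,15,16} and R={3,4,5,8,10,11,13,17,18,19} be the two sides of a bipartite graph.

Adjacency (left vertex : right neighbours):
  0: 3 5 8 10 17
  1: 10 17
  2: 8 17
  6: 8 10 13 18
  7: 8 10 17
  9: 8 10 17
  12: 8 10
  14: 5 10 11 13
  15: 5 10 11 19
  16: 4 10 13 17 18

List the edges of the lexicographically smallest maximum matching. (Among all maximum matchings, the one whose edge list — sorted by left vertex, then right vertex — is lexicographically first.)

|M| = 8 (so the lex-smallest maximum matching has 8 edges)
process left vertices in ascending order; for each, take the smallest-labelled available neighbour that still permits 8 edges overall, or leave it unmatched if none does
lex-smallest matching: {0-3, 1-10, 2-8, 6-13, 7-17, 14-5, 15-11, 16-4}

Lex-smallest maximum matching: {(0,3), (1,10), (2,8), (6,13), (7,17), (14,5), (15,11), (16,4)}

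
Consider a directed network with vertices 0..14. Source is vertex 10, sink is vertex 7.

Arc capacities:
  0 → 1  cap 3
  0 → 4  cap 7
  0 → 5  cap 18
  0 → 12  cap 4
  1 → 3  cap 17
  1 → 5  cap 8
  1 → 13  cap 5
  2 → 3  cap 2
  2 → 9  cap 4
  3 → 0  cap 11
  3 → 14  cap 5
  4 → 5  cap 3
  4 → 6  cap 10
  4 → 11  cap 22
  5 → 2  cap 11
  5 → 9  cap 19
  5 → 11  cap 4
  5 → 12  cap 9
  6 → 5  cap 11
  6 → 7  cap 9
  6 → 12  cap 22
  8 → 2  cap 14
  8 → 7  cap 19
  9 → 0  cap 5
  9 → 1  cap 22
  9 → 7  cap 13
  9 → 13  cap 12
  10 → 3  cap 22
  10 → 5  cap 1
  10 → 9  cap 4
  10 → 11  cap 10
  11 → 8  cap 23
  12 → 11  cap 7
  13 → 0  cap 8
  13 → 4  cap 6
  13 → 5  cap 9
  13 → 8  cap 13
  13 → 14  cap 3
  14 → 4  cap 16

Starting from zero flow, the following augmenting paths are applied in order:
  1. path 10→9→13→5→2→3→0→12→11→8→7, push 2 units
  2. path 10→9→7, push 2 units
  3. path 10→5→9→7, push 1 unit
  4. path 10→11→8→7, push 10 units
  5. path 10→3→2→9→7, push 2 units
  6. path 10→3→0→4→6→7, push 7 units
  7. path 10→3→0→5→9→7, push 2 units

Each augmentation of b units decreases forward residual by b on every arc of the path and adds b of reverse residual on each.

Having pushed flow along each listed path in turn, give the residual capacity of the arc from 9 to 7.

after path 1 (10→9→13→5→2→3→0→12→11→8→7, push 2): res(9,7)=13
after path 2 (10→9→7, push 2): res(9,7)=11
after path 3 (10→5→9→7, push 1): res(9,7)=10
after path 4 (10→11→8→7, push 10): res(9,7)=10
after path 5 (10→3→2→9→7, push 2): res(9,7)=8
after path 6 (10→3→0→4→6→7, push 7): res(9,7)=8
after path 7 (10→3→0→5→9→7, push 2): res(9,7)=6

Residual capacity of (9,7): 6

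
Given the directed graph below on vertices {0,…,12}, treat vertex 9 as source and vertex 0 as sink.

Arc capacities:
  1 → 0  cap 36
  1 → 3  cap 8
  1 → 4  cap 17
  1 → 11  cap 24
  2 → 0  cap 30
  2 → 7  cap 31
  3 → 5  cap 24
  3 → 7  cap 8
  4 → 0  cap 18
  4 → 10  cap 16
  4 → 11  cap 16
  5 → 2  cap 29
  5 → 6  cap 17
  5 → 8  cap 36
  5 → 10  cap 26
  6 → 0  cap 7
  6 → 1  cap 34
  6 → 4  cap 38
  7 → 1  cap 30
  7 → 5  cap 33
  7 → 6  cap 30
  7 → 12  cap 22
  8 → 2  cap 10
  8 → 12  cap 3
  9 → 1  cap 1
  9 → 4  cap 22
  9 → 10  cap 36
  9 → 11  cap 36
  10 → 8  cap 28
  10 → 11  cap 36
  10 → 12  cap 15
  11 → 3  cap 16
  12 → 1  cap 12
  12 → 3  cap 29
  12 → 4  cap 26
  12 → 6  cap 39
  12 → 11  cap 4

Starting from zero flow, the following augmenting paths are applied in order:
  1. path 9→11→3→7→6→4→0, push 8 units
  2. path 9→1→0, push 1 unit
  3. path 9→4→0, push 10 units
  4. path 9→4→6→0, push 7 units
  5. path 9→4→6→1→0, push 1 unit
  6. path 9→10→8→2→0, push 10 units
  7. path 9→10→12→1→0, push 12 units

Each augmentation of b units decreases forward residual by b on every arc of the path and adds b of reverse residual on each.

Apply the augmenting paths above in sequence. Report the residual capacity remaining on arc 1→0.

after path 1 (9→11→3→7→6→4→0, push 8): res(1,0)=36
after path 2 (9→1→0, push 1): res(1,0)=35
after path 3 (9→4→0, push 10): res(1,0)=35
after path 4 (9→4→6→0, push 7): res(1,0)=35
after path 5 (9→4→6→1→0, push 1): res(1,0)=34
after path 6 (9→10→8→2→0, push 10): res(1,0)=34
after path 7 (9→10→12→1→0, push 12): res(1,0)=22

Residual capacity of (1,0): 22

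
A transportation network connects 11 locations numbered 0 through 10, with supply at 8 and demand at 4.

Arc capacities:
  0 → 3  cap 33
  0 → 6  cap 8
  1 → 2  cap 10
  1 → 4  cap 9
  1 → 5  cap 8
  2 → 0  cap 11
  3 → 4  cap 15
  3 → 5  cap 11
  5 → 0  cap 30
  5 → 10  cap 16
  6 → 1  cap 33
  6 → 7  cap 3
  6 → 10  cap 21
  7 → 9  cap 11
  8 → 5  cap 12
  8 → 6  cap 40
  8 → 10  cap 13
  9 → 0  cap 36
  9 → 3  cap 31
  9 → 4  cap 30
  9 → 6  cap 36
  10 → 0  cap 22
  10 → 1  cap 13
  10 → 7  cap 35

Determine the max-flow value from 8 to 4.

Maximum flow value: 35

augment #1: 8→6→1→4 bottleneck 9, total now 9
augment #2: 8→5→0→3→4 bottleneck 12, total now 21
augment #3: 8→6→7→9→4 bottleneck 3, total now 24
augment #4: 8→10→0→3→4 bottleneck 3, total now 27
augment #5: 8→10→7→9→4 bottleneck 8, total now 35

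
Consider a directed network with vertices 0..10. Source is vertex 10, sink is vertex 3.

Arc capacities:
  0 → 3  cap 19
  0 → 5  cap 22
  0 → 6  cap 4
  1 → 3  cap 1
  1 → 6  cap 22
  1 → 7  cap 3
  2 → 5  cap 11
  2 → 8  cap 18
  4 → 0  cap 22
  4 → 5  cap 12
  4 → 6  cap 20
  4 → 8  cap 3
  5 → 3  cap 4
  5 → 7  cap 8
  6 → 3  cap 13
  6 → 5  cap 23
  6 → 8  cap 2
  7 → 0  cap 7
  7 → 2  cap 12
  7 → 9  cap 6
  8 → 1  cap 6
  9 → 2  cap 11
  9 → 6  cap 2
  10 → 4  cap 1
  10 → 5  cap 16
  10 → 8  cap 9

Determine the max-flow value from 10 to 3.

Maximum flow value: 19

augment #1: 10→5→3 bottleneck 4, total now 4
augment #2: 10→4→0→3 bottleneck 1, total now 5
augment #3: 10→8→1→3 bottleneck 1, total now 6
augment #4: 10→5→7→0→3 bottleneck 7, total now 13
augment #5: 10→8→1→6→3 bottleneck 5, total now 18
augment #6: 10→5→7→9→6→3 bottleneck 1, total now 19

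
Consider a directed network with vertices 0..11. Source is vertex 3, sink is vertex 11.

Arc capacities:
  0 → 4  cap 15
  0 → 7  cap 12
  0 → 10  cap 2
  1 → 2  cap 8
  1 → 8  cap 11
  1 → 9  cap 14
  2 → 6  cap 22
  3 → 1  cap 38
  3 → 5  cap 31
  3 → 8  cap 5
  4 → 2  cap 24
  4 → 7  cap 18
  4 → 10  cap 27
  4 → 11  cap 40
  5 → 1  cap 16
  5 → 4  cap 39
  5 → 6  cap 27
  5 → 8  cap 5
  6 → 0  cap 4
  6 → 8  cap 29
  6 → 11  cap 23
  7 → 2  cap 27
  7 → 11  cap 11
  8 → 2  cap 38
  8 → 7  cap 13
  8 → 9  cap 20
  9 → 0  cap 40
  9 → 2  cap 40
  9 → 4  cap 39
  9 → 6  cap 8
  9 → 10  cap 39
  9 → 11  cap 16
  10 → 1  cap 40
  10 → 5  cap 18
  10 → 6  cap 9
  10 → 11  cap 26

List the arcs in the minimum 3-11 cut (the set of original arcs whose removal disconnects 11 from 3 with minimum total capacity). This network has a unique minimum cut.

Min-cut arcs: {(1,2), (1,8), (1,9), (3,5), (3,8)} (total capacity 69)

augment #1: 3→1→9→11 push 14
augment #2: 3→5→4→11 push 31
augment #3: 3→8→7→11 push 5
augment #4: 3→1→2→6→11 push 8
augment #5: 3→1→8→7→11 push 6
augment #6: 3→1→8→9→11 push 2
augment #7: 3→1→8→2→6→11 push 3
max flow = 69; residual-reachable set from 3 gives S-side
cut edges (S→T): {(1,2), (1,8), (1,9), (3,5), (3,8)} total cap 69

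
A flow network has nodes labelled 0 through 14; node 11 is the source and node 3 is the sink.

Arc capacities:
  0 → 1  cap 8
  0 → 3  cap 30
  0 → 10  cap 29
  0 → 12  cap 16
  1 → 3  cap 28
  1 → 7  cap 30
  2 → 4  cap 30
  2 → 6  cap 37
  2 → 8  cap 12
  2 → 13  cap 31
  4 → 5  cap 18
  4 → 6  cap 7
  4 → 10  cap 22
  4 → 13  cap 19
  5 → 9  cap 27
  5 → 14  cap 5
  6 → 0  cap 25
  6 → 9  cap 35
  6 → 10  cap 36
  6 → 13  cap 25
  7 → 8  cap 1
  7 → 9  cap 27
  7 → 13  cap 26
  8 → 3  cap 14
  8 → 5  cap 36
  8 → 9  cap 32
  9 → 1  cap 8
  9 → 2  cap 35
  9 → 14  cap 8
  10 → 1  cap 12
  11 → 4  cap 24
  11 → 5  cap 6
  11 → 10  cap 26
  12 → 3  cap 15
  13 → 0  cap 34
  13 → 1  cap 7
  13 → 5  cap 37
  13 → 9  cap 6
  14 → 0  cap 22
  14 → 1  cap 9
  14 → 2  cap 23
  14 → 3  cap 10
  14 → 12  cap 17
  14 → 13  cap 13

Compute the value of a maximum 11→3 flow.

augment #1: 11→5→14→3 bottleneck 5, total now 5
augment #2: 11→10→1→3 bottleneck 12, total now 17
augment #3: 11→4→6→0→3 bottleneck 7, total now 24
augment #4: 11→4→13→0→3 bottleneck 17, total now 41
augment #5: 11→5→9→1→3 bottleneck 1, total now 42

Maximum flow value: 42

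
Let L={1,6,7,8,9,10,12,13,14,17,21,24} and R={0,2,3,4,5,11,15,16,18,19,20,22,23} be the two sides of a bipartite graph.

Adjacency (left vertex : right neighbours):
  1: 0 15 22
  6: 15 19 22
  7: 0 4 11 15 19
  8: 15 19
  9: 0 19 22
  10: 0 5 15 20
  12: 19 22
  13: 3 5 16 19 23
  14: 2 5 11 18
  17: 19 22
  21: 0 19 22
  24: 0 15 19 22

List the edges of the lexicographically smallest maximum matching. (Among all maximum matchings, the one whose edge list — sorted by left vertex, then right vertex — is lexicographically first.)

Lex-smallest maximum matching: {(1,0), (6,15), (7,4), (8,19), (9,22), (10,5), (13,3), (14,2)}

|M| = 8 (so the lex-smallest maximum matching has 8 edges)
process left vertices in ascending order; for each, take the smallest-labelled available neighbour that still permits 8 edges overall, or leave it unmatched if none does
lex-smallest matching: {1-0, 6-15, 7-4, 8-19, 9-22, 10-5, 13-3, 14-2}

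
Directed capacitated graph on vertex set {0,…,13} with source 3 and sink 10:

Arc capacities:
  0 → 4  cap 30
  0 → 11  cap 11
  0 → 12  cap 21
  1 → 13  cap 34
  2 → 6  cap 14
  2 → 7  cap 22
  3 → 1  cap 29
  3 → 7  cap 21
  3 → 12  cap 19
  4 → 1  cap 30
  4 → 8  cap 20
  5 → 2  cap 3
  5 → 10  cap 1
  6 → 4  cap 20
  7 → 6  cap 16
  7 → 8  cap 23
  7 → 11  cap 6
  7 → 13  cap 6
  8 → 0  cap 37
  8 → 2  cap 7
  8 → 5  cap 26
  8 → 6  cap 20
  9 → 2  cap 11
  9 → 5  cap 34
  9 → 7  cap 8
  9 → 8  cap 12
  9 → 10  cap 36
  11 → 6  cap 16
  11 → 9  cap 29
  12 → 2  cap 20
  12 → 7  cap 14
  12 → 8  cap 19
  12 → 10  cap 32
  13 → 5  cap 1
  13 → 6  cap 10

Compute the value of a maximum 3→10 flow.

Maximum flow value: 50

augment #1: 3→12→10 bottleneck 19, total now 19
augment #2: 3→1→13→5→10 bottleneck 1, total now 20
augment #3: 3→7→11→9→10 bottleneck 6, total now 26
augment #4: 3→7→8→0→12→10 bottleneck 13, total now 39
augment #5: 3→7→8→0→11→9→10 bottleneck 2, total now 41
augment #6: 3→1→13→6→4→8→0→11→9→10 bottleneck 9, total now 50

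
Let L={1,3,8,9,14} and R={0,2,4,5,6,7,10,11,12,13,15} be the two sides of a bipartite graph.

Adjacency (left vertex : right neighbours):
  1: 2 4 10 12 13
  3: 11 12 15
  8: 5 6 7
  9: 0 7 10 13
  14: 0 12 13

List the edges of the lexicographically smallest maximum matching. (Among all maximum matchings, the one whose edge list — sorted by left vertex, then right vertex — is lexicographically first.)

|M| = 5 (so the lex-smallest maximum matching has 5 edges)
process left vertices in ascending order; for each, take the smallest-labelled available neighbour that still permits 5 edges overall, or leave it unmatched if none does
lex-smallest matching: {1-2, 3-11, 8-5, 9-0, 14-12}

Lex-smallest maximum matching: {(1,2), (3,11), (8,5), (9,0), (14,12)}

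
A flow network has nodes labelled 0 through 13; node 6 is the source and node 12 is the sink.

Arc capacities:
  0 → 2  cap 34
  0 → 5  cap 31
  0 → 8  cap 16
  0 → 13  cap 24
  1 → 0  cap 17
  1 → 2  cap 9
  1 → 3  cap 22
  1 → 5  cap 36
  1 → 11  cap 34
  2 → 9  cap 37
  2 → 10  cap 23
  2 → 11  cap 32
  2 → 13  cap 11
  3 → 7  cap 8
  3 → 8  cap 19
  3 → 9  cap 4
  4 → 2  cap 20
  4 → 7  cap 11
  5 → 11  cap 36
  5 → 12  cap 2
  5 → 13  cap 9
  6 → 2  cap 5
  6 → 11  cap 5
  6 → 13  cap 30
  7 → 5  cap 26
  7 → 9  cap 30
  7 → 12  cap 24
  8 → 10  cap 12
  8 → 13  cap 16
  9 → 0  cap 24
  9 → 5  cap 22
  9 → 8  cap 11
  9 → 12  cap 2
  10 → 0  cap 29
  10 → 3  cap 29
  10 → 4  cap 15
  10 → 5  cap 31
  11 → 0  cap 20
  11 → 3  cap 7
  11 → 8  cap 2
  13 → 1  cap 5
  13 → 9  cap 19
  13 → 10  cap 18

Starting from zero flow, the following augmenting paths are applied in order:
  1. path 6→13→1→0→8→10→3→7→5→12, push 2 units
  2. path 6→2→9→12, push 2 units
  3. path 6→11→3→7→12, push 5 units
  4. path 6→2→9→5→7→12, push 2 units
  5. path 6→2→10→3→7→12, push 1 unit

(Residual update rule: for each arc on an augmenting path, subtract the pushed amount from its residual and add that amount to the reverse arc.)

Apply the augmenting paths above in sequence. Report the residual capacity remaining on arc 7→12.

after path 1 (6→13→1→0→8→10→3→7→5→12, push 2): res(7,12)=24
after path 2 (6→2→9→12, push 2): res(7,12)=24
after path 3 (6→11→3→7→12, push 5): res(7,12)=19
after path 4 (6→2→9→5→7→12, push 2): res(7,12)=17
after path 5 (6→2→10→3→7→12, push 1): res(7,12)=16

Residual capacity of (7,12): 16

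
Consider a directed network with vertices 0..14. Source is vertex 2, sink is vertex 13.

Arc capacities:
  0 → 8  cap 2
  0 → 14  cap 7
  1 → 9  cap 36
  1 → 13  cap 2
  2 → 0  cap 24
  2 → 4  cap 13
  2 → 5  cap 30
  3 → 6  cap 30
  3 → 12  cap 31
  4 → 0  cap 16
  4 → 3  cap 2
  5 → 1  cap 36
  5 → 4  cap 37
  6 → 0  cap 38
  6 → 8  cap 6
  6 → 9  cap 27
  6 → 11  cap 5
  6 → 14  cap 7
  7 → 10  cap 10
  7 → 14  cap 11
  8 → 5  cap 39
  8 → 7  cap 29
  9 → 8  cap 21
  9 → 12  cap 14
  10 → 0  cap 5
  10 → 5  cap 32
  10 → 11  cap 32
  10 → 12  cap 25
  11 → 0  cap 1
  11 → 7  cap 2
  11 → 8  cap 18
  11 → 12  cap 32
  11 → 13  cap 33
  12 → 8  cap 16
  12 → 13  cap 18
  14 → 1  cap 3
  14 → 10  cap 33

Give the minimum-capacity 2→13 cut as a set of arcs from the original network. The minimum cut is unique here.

augment #1: 2→5→1→13 push 2
augment #2: 2→4→3→12→13 push 2
augment #3: 2→0→14→10→11→13 push 7
augment #4: 2→5→1→9→12→13 push 14
augment #5: 2→0→8→7→10→11→13 push 2
augment #6: 2→5→1→9→8→7→10→11→13 push 8
augment #7: 2→5→1→9→8→7→14→10→11→13 push 6
max flow = 41; residual-reachable set from 2 gives S-side
cut edges (S→T): {(0,8), (0,14), (2,5), (4,3)} total cap 41

Min-cut arcs: {(0,8), (0,14), (2,5), (4,3)} (total capacity 41)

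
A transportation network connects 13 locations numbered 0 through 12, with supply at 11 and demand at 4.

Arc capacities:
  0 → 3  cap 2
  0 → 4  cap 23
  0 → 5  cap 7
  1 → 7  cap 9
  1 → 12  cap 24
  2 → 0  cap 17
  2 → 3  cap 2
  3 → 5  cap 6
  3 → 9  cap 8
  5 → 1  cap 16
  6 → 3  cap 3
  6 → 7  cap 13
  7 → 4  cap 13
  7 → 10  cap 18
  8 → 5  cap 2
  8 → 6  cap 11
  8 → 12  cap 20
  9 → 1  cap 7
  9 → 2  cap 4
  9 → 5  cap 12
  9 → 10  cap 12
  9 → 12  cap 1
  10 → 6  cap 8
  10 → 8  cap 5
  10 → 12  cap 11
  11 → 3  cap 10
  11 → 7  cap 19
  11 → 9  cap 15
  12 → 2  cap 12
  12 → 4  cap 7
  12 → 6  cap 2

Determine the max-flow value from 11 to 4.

augment #1: 11→7→4 bottleneck 13, total now 13
augment #2: 11→9→12→4 bottleneck 1, total now 14
augment #3: 11→7→10→12→4 bottleneck 6, total now 20
augment #4: 11→9→2→0→4 bottleneck 4, total now 24
augment #5: 11→9→1→12→2→0→4 bottleneck 7, total now 31
augment #6: 11→9→10→12→2→0→4 bottleneck 3, total now 34
augment #7: 11→3→5→1→12→2→0→4 bottleneck 2, total now 36

Maximum flow value: 36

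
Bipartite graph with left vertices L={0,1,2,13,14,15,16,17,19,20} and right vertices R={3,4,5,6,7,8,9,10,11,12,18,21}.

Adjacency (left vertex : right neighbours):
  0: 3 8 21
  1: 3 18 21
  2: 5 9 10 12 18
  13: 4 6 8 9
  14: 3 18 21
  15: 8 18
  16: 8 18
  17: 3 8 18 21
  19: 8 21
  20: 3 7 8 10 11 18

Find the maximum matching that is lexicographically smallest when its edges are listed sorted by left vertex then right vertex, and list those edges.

|M| = 7 (so the lex-smallest maximum matching has 7 edges)
process left vertices in ascending order; for each, take the smallest-labelled available neighbour that still permits 7 edges overall, or leave it unmatched if none does
lex-smallest matching: {0-3, 1-18, 2-5, 13-4, 14-21, 15-8, 20-7}

Lex-smallest maximum matching: {(0,3), (1,18), (2,5), (13,4), (14,21), (15,8), (20,7)}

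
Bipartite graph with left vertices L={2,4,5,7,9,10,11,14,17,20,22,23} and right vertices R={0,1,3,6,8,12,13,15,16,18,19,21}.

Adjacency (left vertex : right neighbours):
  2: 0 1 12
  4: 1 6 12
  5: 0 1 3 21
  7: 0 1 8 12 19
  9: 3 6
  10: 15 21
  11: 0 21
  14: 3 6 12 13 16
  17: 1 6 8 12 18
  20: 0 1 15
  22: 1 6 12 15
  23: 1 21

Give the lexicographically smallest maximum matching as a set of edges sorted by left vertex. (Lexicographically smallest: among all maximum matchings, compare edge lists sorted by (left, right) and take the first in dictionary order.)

|M| = 10 (so the lex-smallest maximum matching has 10 edges)
process left vertices in ascending order; for each, take the smallest-labelled available neighbour that still permits 10 edges overall, or leave it unmatched if none does
lex-smallest matching: {2-0, 4-1, 5-3, 7-8, 9-6, 10-15, 11-21, 14-13, 17-18, 22-12}

Lex-smallest maximum matching: {(2,0), (4,1), (5,3), (7,8), (9,6), (10,15), (11,21), (14,13), (17,18), (22,12)}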